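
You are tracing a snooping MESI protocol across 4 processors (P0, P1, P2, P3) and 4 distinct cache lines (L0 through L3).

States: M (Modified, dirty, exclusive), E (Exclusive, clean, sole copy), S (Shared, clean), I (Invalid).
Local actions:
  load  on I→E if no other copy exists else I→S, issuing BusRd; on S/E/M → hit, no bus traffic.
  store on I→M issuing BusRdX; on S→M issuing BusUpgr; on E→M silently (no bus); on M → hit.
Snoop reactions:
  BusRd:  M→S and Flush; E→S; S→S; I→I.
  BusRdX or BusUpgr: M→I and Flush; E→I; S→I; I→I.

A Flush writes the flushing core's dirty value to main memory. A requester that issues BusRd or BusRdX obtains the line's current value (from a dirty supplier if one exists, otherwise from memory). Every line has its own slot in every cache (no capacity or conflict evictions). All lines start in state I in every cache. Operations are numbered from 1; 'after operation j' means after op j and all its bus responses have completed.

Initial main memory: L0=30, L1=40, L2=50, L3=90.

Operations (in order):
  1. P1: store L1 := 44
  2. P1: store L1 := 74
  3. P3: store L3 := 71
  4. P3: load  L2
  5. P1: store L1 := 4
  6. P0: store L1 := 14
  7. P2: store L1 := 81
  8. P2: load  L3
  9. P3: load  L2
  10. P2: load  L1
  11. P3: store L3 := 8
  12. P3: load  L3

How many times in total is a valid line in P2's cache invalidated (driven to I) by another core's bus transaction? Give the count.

invalidations = 1

[1] P1: store L1 := 44 | P0:I, P1:M(44), P2:I, P3:I | bus: BusRdX
[2] P1: store L1 := 74 | P0:I, P1:M(74), P2:I, P3:I | bus: none
[3] P3: store L3 := 71 | P0:I, P1:I, P2:I, P3:M(71) | bus: BusRdX
[4] P3: load  L2 | P0:I, P1:I, P2:I, P3:E(50) | bus: BusRd
[5] P1: store L1 := 4 | P0:I, P1:M(4), P2:I, P3:I | bus: none
[6] P0: store L1 := 14 | P0:M(14), P1:I, P2:I, P3:I | bus: BusRdX,Flush
[7] P2: store L1 := 81 | P0:I, P1:I, P2:M(81), P3:I | bus: BusRdX,Flush
[8] P2: load  L3 | P0:I, P1:I, P2:S(71), P3:S(71) | bus: BusRd,Flush
[9] P3: load  L2 | P0:I, P1:I, P2:I, P3:E(50) | bus: none
[10] P2: load  L1 | P0:I, P1:I, P2:M(81), P3:I | bus: none
[11] P3: store L3 := 8 | P0:I, P1:I, P2:I, P3:M(8) | bus: BusUpgr
[12] P3: load  L3 | P0:I, P1:I, P2:I, P3:M(8) | bus: none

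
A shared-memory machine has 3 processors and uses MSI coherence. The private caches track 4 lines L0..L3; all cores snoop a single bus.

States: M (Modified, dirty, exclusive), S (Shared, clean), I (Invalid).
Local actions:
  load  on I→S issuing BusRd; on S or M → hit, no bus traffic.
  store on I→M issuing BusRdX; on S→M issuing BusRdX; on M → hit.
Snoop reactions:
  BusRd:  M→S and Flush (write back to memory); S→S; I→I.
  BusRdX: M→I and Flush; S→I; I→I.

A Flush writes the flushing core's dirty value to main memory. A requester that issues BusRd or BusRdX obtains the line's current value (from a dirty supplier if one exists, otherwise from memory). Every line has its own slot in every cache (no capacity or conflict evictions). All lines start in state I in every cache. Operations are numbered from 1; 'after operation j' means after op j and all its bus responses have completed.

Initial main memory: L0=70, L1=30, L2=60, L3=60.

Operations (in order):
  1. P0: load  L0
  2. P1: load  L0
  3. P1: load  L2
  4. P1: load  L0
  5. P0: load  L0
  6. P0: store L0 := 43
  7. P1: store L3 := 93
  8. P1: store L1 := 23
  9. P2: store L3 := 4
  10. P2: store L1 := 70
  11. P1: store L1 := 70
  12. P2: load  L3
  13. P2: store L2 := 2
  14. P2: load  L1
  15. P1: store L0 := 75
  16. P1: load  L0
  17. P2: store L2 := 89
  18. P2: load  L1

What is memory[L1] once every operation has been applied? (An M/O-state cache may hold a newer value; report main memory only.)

memory[L1] = 70

  op1 P0: load  L0 → S/I/I on L0; bus BusRd; mem=70
  op2 P1: load  L0 → S/S/I on L0; bus BusRd; mem=70
  op3 P1: load  L2 → I/S/I on L2; bus BusRd; mem=60
  op4 P1: load  L0 → S/S/I on L0; bus (none); mem=70
  op5 P0: load  L0 → S/S/I on L0; bus (none); mem=70
  op6 P0: store L0 := 43 → M/I/I on L0; bus BusRdX; mem=70
  op7 P1: store L3 := 93 → I/M/I on L3; bus BusRdX; mem=60
  op8 P1: store L1 := 23 → I/M/I on L1; bus BusRdX; mem=30
  op9 P2: store L3 := 4 → I/I/M on L3; bus BusRdX Flush; mem=93
  op10 P2: store L1 := 70 → I/I/M on L1; bus BusRdX Flush; mem=23
  op11 P1: store L1 := 70 → I/M/I on L1; bus BusRdX Flush; mem=70
  op12 P2: load  L3 → I/I/M on L3; bus (none); mem=93
  op13 P2: store L2 := 2 → I/I/M on L2; bus BusRdX; mem=60
  op14 P2: load  L1 → I/S/S on L1; bus BusRd Flush; mem=70
  op15 P1: store L0 := 75 → I/M/I on L0; bus BusRdX Flush; mem=43
  op16 P1: load  L0 → I/M/I on L0; bus (none); mem=43
  op17 P2: store L2 := 89 → I/I/M on L2; bus (none); mem=60
  op18 P2: load  L1 → I/S/S on L1; bus (none); mem=70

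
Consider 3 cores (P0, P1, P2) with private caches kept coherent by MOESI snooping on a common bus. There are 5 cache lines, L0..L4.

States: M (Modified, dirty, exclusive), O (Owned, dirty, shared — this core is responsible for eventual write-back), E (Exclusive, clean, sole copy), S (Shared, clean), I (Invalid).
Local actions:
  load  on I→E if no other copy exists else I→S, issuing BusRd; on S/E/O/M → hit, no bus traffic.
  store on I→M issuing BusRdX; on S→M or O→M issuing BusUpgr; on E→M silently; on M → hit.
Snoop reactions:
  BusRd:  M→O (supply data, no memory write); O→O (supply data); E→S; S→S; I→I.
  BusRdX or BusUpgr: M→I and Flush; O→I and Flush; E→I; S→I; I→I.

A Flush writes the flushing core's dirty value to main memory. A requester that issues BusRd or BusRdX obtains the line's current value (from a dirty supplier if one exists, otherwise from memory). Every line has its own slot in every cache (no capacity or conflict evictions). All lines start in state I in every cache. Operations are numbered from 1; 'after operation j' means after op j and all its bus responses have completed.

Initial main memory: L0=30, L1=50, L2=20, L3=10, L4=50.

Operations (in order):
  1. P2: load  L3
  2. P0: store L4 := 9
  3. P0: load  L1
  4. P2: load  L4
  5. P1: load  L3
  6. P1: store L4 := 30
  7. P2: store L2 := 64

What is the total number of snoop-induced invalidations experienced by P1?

invalidations = 0

step 1: P2: load  L3  ⟶  IIE  (L3)  txn=BusRd  M[L3]=10
step 2: P0: store L4 := 9  ⟶  MII  (L4)  txn=BusRdX  M[L4]=50
step 3: P0: load  L1  ⟶  EII  (L1)  txn=BusRd  M[L1]=50
step 4: P2: load  L4  ⟶  OIS  (L4)  txn=BusRd  M[L4]=50
step 5: P1: load  L3  ⟶  ISS  (L3)  txn=BusRd  M[L3]=10
step 6: P1: store L4 := 30  ⟶  IMI  (L4)  txn=BusRdX+Flush  M[L4]=9
step 7: P2: store L2 := 64  ⟶  IIM  (L2)  txn=BusRdX  M[L2]=20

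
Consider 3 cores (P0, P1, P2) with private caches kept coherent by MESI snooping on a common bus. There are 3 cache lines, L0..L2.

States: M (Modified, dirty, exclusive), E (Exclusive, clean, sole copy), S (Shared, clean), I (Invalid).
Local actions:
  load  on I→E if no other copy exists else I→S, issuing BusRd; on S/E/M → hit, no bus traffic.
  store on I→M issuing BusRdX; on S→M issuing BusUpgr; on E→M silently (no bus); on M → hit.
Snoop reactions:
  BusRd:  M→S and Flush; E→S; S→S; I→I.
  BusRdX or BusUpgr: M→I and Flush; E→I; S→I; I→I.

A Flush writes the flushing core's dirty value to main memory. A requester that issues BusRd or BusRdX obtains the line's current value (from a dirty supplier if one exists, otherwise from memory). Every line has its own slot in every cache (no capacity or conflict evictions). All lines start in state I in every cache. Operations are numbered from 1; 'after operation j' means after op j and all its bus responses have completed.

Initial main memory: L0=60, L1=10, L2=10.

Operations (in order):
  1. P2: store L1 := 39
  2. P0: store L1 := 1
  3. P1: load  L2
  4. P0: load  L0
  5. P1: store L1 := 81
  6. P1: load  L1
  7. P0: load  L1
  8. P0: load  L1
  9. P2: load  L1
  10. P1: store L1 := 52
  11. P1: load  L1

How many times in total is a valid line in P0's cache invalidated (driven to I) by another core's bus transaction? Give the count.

step 1: P2: store L1 := 39  ⟶  IIM  (L1)  txn=BusRdX  M[L1]=10
step 2: P0: store L1 := 1  ⟶  MII  (L1)  txn=BusRdX+Flush  M[L1]=39
step 3: P1: load  L2  ⟶  IEI  (L2)  txn=BusRd  M[L2]=10
step 4: P0: load  L0  ⟶  EII  (L0)  txn=BusRd  M[L0]=60
step 5: P1: store L1 := 81  ⟶  IMI  (L1)  txn=BusRdX+Flush  M[L1]=1
step 6: P1: load  L1  ⟶  IMI  (L1)  txn=∅  M[L1]=1
step 7: P0: load  L1  ⟶  SSI  (L1)  txn=BusRd+Flush  M[L1]=81
step 8: P0: load  L1  ⟶  SSI  (L1)  txn=∅  M[L1]=81
step 9: P2: load  L1  ⟶  SSS  (L1)  txn=BusRd  M[L1]=81
step 10: P1: store L1 := 52  ⟶  IMI  (L1)  txn=BusUpgr  M[L1]=81
step 11: P1: load  L1  ⟶  IMI  (L1)  txn=∅  M[L1]=81

invalidations = 2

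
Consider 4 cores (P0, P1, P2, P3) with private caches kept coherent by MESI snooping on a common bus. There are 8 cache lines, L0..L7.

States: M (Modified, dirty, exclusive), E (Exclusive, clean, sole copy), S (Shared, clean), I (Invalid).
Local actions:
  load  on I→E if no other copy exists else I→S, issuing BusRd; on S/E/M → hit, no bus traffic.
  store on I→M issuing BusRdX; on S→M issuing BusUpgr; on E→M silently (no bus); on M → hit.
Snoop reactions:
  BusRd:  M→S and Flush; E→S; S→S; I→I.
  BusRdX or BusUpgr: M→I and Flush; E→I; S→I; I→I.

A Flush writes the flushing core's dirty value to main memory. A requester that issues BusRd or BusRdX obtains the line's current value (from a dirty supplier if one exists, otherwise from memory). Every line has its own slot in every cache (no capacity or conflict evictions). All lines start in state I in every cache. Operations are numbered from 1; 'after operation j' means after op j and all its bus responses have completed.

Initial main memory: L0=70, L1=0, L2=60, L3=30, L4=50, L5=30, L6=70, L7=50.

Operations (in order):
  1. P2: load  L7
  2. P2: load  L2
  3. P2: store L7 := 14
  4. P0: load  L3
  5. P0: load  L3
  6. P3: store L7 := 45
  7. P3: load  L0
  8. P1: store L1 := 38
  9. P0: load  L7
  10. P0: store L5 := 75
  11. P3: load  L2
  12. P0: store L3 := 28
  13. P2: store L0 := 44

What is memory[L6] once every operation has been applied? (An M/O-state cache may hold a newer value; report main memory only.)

memory[L6] = 70

1. P2: load  L7  bus=[BusRd]  L7: P0=I P1=I P2=E P3=I  mem[L7]=50
2. P2: load  L2  bus=[BusRd]  L2: P0=I P1=I P2=E P3=I  mem[L2]=60
3. P2: store L7 := 14  bus=[-]  L7: P0=I P1=I P2=M P3=I  mem[L7]=50
4. P0: load  L3  bus=[BusRd]  L3: P0=E P1=I P2=I P3=I  mem[L3]=30
5. P0: load  L3  bus=[-]  L3: P0=E P1=I P2=I P3=I  mem[L3]=30
6. P3: store L7 := 45  bus=[BusRdX,Flush]  L7: P0=I P1=I P2=I P3=M  mem[L7]=14
7. P3: load  L0  bus=[BusRd]  L0: P0=I P1=I P2=I P3=E  mem[L0]=70
8. P1: store L1 := 38  bus=[BusRdX]  L1: P0=I P1=M P2=I P3=I  mem[L1]=0
9. P0: load  L7  bus=[BusRd,Flush]  L7: P0=S P1=I P2=I P3=S  mem[L7]=45
10. P0: store L5 := 75  bus=[BusRdX]  L5: P0=M P1=I P2=I P3=I  mem[L5]=30
11. P3: load  L2  bus=[BusRd]  L2: P0=I P1=I P2=S P3=S  mem[L2]=60
12. P0: store L3 := 28  bus=[-]  L3: P0=M P1=I P2=I P3=I  mem[L3]=30
13. P2: store L0 := 44  bus=[BusRdX]  L0: P0=I P1=I P2=M P3=I  mem[L0]=70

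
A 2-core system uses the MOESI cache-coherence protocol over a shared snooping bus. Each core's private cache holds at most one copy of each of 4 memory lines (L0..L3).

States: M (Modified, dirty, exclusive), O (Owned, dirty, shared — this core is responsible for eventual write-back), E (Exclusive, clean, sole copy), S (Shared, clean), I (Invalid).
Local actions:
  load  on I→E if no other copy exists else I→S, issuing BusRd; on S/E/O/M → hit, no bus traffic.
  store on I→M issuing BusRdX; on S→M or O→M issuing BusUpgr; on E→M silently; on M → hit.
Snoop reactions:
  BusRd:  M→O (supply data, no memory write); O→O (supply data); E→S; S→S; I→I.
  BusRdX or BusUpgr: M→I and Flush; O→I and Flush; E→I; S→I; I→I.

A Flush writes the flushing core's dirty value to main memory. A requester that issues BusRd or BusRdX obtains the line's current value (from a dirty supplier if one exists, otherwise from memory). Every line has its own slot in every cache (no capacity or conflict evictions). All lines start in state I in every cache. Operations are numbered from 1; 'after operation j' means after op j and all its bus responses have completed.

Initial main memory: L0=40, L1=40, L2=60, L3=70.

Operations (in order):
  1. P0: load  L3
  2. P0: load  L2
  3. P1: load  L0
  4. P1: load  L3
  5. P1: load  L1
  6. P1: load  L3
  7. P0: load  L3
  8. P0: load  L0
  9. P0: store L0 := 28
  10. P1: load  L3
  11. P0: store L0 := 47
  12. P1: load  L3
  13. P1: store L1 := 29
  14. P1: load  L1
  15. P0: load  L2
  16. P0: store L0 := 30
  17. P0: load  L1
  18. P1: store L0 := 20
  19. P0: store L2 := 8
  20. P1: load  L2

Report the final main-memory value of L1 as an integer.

memory[L1] = 40

step 1: P0: load  L3  ⟶  EI  (L3)  txn=BusRd  M[L3]=70
step 2: P0: load  L2  ⟶  EI  (L2)  txn=BusRd  M[L2]=60
step 3: P1: load  L0  ⟶  IE  (L0)  txn=BusRd  M[L0]=40
step 4: P1: load  L3  ⟶  SS  (L3)  txn=BusRd  M[L3]=70
step 5: P1: load  L1  ⟶  IE  (L1)  txn=BusRd  M[L1]=40
step 6: P1: load  L3  ⟶  SS  (L3)  txn=∅  M[L3]=70
step 7: P0: load  L3  ⟶  SS  (L3)  txn=∅  M[L3]=70
step 8: P0: load  L0  ⟶  SS  (L0)  txn=BusRd  M[L0]=40
step 9: P0: store L0 := 28  ⟶  MI  (L0)  txn=BusUpgr  M[L0]=40
step 10: P1: load  L3  ⟶  SS  (L3)  txn=∅  M[L3]=70
step 11: P0: store L0 := 47  ⟶  MI  (L0)  txn=∅  M[L0]=40
step 12: P1: load  L3  ⟶  SS  (L3)  txn=∅  M[L3]=70
step 13: P1: store L1 := 29  ⟶  IM  (L1)  txn=∅  M[L1]=40
step 14: P1: load  L1  ⟶  IM  (L1)  txn=∅  M[L1]=40
step 15: P0: load  L2  ⟶  EI  (L2)  txn=∅  M[L2]=60
step 16: P0: store L0 := 30  ⟶  MI  (L0)  txn=∅  M[L0]=40
step 17: P0: load  L1  ⟶  SO  (L1)  txn=BusRd  M[L1]=40
step 18: P1: store L0 := 20  ⟶  IM  (L0)  txn=BusRdX+Flush  M[L0]=30
step 19: P0: store L2 := 8  ⟶  MI  (L2)  txn=∅  M[L2]=60
step 20: P1: load  L2  ⟶  OS  (L2)  txn=BusRd  M[L2]=60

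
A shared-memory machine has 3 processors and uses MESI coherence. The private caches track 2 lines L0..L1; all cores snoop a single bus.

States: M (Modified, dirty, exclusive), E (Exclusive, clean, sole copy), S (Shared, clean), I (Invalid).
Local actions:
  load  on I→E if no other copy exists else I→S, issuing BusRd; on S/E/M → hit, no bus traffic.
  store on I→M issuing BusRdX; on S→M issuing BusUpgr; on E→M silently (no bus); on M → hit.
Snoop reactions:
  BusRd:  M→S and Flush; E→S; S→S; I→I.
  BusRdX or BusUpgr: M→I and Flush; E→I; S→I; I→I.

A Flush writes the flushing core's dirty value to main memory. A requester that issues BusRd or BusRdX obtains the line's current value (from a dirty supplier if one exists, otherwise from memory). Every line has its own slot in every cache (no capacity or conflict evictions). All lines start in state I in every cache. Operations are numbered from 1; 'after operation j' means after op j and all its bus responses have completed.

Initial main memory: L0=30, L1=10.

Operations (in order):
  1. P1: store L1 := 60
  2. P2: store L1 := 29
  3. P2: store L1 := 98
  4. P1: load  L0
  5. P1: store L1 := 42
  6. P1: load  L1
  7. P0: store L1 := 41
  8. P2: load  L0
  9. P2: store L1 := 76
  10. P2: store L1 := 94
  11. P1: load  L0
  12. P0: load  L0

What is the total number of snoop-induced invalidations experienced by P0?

[1] P1: store L1 := 60 | P0:I, P1:M(60), P2:I | bus: BusRdX
[2] P2: store L1 := 29 | P0:I, P1:I, P2:M(29) | bus: BusRdX,Flush
[3] P2: store L1 := 98 | P0:I, P1:I, P2:M(98) | bus: none
[4] P1: load  L0 | P0:I, P1:E(30), P2:I | bus: BusRd
[5] P1: store L1 := 42 | P0:I, P1:M(42), P2:I | bus: BusRdX,Flush
[6] P1: load  L1 | P0:I, P1:M(42), P2:I | bus: none
[7] P0: store L1 := 41 | P0:M(41), P1:I, P2:I | bus: BusRdX,Flush
[8] P2: load  L0 | P0:I, P1:S(30), P2:S(30) | bus: BusRd
[9] P2: store L1 := 76 | P0:I, P1:I, P2:M(76) | bus: BusRdX,Flush
[10] P2: store L1 := 94 | P0:I, P1:I, P2:M(94) | bus: none
[11] P1: load  L0 | P0:I, P1:S(30), P2:S(30) | bus: none
[12] P0: load  L0 | P0:S(30), P1:S(30), P2:S(30) | bus: BusRd

invalidations = 1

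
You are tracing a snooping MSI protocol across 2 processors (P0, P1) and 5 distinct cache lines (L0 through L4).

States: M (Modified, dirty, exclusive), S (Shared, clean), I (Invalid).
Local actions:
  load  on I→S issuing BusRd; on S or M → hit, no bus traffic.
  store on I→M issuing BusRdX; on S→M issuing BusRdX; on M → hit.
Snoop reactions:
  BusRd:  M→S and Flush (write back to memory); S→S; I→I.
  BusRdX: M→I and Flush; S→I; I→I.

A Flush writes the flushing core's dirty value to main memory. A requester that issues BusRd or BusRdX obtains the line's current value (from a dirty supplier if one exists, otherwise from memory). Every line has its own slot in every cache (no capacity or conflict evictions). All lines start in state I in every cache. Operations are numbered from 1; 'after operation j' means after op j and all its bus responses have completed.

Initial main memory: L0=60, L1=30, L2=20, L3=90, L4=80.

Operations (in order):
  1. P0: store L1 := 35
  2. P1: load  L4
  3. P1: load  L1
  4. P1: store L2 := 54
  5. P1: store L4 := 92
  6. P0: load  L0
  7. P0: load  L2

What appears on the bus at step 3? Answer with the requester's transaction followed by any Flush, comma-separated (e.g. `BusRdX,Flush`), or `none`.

step 1: P0: store L1 := 35  ⟶  MI  (L1)  txn=BusRdX  M[L1]=30
step 2: P1: load  L4  ⟶  IS  (L4)  txn=BusRd  M[L4]=80
step 3: P1: load  L1  ⟶  SS  (L1)  txn=BusRd+Flush  M[L1]=35
step 4: P1: store L2 := 54  ⟶  IM  (L2)  txn=BusRdX  M[L2]=20
step 5: P1: store L4 := 92  ⟶  IM  (L4)  txn=BusRdX  M[L4]=80
step 6: P0: load  L0  ⟶  SI  (L0)  txn=BusRd  M[L0]=60
step 7: P0: load  L2  ⟶  SS  (L2)  txn=BusRd+Flush  M[L2]=54

bus = BusRd,Flush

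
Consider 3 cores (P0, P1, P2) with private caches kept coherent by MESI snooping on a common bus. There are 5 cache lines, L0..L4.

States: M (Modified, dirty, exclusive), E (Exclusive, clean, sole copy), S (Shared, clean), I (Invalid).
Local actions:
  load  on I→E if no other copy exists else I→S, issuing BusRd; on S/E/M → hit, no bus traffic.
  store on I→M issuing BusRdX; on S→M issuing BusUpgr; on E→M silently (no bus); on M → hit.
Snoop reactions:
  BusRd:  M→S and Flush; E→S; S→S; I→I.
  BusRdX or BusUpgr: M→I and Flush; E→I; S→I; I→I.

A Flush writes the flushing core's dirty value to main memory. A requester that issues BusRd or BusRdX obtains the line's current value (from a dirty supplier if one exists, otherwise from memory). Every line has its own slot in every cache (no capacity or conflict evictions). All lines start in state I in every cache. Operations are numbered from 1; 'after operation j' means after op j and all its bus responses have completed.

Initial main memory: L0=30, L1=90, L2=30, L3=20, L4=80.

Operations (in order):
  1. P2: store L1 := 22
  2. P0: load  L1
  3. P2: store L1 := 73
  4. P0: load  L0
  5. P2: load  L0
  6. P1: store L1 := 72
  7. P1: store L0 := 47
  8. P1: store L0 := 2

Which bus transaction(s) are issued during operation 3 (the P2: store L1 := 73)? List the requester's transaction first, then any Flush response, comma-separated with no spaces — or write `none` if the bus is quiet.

[1] P2: store L1 := 22 | P0:I, P1:I, P2:M(22) | bus: BusRdX
[2] P0: load  L1 | P0:S(22), P1:I, P2:S(22) | bus: BusRd,Flush
[3] P2: store L1 := 73 | P0:I, P1:I, P2:M(73) | bus: BusUpgr
[4] P0: load  L0 | P0:E(30), P1:I, P2:I | bus: BusRd
[5] P2: load  L0 | P0:S(30), P1:I, P2:S(30) | bus: BusRd
[6] P1: store L1 := 72 | P0:I, P1:M(72), P2:I | bus: BusRdX,Flush
[7] P1: store L0 := 47 | P0:I, P1:M(47), P2:I | bus: BusRdX
[8] P1: store L0 := 2 | P0:I, P1:M(2), P2:I | bus: none

bus = BusUpgr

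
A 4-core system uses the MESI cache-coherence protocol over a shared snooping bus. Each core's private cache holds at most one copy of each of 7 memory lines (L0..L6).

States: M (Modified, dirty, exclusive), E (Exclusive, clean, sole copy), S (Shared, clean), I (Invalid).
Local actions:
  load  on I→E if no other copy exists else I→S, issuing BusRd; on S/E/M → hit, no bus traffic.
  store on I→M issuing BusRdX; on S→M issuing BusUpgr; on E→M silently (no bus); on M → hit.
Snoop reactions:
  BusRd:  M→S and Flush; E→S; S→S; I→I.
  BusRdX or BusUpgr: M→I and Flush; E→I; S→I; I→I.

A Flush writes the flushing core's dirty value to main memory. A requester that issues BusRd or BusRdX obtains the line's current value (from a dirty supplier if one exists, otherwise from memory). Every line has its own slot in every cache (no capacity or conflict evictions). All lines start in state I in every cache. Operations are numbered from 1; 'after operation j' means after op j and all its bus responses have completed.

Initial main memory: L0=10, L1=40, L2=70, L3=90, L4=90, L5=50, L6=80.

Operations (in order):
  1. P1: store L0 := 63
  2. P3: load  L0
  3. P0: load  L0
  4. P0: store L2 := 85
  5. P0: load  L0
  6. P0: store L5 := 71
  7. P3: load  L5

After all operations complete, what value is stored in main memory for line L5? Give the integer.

  op1 P1: store L0 := 63 → I/M/I/I on L0; bus BusRdX; mem=10
  op2 P3: load  L0 → I/S/I/S on L0; bus BusRd Flush; mem=63
  op3 P0: load  L0 → S/S/I/S on L0; bus BusRd; mem=63
  op4 P0: store L2 := 85 → M/I/I/I on L2; bus BusRdX; mem=70
  op5 P0: load  L0 → S/S/I/S on L0; bus (none); mem=63
  op6 P0: store L5 := 71 → M/I/I/I on L5; bus BusRdX; mem=50
  op7 P3: load  L5 → S/I/I/S on L5; bus BusRd Flush; mem=71

memory[L5] = 71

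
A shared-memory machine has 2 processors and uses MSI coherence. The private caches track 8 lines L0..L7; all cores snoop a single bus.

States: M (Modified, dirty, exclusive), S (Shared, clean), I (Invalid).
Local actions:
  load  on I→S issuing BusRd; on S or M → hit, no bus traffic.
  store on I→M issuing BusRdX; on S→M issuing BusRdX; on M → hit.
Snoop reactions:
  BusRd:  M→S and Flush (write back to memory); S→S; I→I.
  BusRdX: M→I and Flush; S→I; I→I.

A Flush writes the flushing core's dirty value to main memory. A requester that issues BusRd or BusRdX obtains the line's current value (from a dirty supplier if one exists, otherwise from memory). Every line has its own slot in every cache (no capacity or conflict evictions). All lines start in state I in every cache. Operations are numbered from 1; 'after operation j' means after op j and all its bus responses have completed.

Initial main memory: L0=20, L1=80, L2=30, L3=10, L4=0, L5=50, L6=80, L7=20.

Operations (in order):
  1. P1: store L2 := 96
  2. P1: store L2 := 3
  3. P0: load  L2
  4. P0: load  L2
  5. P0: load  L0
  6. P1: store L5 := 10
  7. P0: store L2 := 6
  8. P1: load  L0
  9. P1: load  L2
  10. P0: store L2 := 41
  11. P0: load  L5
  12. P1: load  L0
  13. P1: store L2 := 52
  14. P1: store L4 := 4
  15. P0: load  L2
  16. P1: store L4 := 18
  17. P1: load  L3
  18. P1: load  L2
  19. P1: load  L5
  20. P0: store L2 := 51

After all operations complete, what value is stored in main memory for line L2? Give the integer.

memory[L2] = 52

[1] P1: store L2 := 96 | P0:I, P1:M(96) | bus: BusRdX
[2] P1: store L2 := 3 | P0:I, P1:M(3) | bus: none
[3] P0: load  L2 | P0:S(3), P1:S(3) | bus: BusRd,Flush
[4] P0: load  L2 | P0:S(3), P1:S(3) | bus: none
[5] P0: load  L0 | P0:S(20), P1:I | bus: BusRd
[6] P1: store L5 := 10 | P0:I, P1:M(10) | bus: BusRdX
[7] P0: store L2 := 6 | P0:M(6), P1:I | bus: BusRdX
[8] P1: load  L0 | P0:S(20), P1:S(20) | bus: BusRd
[9] P1: load  L2 | P0:S(6), P1:S(6) | bus: BusRd,Flush
[10] P0: store L2 := 41 | P0:M(41), P1:I | bus: BusRdX
[11] P0: load  L5 | P0:S(10), P1:S(10) | bus: BusRd,Flush
[12] P1: load  L0 | P0:S(20), P1:S(20) | bus: none
[13] P1: store L2 := 52 | P0:I, P1:M(52) | bus: BusRdX,Flush
[14] P1: store L4 := 4 | P0:I, P1:M(4) | bus: BusRdX
[15] P0: load  L2 | P0:S(52), P1:S(52) | bus: BusRd,Flush
[16] P1: store L4 := 18 | P0:I, P1:M(18) | bus: none
[17] P1: load  L3 | P0:I, P1:S(10) | bus: BusRd
[18] P1: load  L2 | P0:S(52), P1:S(52) | bus: none
[19] P1: load  L5 | P0:S(10), P1:S(10) | bus: none
[20] P0: store L2 := 51 | P0:M(51), P1:I | bus: BusRdX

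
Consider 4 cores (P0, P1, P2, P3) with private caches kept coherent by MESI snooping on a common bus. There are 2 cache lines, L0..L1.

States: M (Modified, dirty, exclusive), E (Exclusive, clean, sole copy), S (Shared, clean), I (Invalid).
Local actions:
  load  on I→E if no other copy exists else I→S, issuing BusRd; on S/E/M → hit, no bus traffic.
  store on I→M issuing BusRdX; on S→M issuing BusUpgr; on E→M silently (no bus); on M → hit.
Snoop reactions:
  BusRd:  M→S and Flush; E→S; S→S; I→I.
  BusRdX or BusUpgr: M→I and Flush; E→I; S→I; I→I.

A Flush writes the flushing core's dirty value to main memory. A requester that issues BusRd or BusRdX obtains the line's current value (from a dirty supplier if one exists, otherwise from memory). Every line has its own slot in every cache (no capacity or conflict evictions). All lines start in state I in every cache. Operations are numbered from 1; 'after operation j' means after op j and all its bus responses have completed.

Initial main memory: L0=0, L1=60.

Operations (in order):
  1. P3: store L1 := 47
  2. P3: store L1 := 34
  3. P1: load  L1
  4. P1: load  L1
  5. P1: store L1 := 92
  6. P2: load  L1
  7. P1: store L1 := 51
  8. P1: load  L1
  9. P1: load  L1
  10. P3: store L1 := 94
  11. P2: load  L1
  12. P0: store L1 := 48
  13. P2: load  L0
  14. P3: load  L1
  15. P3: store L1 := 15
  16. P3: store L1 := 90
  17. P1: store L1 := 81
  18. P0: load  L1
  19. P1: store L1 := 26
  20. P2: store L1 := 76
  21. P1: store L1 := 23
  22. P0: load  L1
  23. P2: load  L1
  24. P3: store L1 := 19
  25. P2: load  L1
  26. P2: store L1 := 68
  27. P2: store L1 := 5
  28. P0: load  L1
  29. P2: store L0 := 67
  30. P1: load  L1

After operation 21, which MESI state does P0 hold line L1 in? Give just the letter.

1. P3: store L1 := 47  bus=[BusRdX]  L1: P0=I P1=I P2=I P3=M  mem[L1]=60
2. P3: store L1 := 34  bus=[-]  L1: P0=I P1=I P2=I P3=M  mem[L1]=60
3. P1: load  L1  bus=[BusRd,Flush]  L1: P0=I P1=S P2=I P3=S  mem[L1]=34
4. P1: load  L1  bus=[-]  L1: P0=I P1=S P2=I P3=S  mem[L1]=34
5. P1: store L1 := 92  bus=[BusUpgr]  L1: P0=I P1=M P2=I P3=I  mem[L1]=34
6. P2: load  L1  bus=[BusRd,Flush]  L1: P0=I P1=S P2=S P3=I  mem[L1]=92
7. P1: store L1 := 51  bus=[BusUpgr]  L1: P0=I P1=M P2=I P3=I  mem[L1]=92
8. P1: load  L1  bus=[-]  L1: P0=I P1=M P2=I P3=I  mem[L1]=92
9. P1: load  L1  bus=[-]  L1: P0=I P1=M P2=I P3=I  mem[L1]=92
10. P3: store L1 := 94  bus=[BusRdX,Flush]  L1: P0=I P1=I P2=I P3=M  mem[L1]=51
11. P2: load  L1  bus=[BusRd,Flush]  L1: P0=I P1=I P2=S P3=S  mem[L1]=94
12. P0: store L1 := 48  bus=[BusRdX]  L1: P0=M P1=I P2=I P3=I  mem[L1]=94
13. P2: load  L0  bus=[BusRd]  L0: P0=I P1=I P2=E P3=I  mem[L0]=0
14. P3: load  L1  bus=[BusRd,Flush]  L1: P0=S P1=I P2=I P3=S  mem[L1]=48
15. P3: store L1 := 15  bus=[BusUpgr]  L1: P0=I P1=I P2=I P3=M  mem[L1]=48
16. P3: store L1 := 90  bus=[-]  L1: P0=I P1=I P2=I P3=M  mem[L1]=48
17. P1: store L1 := 81  bus=[BusRdX,Flush]  L1: P0=I P1=M P2=I P3=I  mem[L1]=90
18. P0: load  L1  bus=[BusRd,Flush]  L1: P0=S P1=S P2=I P3=I  mem[L1]=81
19. P1: store L1 := 26  bus=[BusUpgr]  L1: P0=I P1=M P2=I P3=I  mem[L1]=81
20. P2: store L1 := 76  bus=[BusRdX,Flush]  L1: P0=I P1=I P2=M P3=I  mem[L1]=26
21. P1: store L1 := 23  bus=[BusRdX,Flush]  L1: P0=I P1=M P2=I P3=I  mem[L1]=76
22. P0: load  L1  bus=[BusRd,Flush]  L1: P0=S P1=S P2=I P3=I  mem[L1]=23
23. P2: load  L1  bus=[BusRd]  L1: P0=S P1=S P2=S P3=I  mem[L1]=23
24. P3: store L1 := 19  bus=[BusRdX]  L1: P0=I P1=I P2=I P3=M  mem[L1]=23
25. P2: load  L1  bus=[BusRd,Flush]  L1: P0=I P1=I P2=S P3=S  mem[L1]=19
26. P2: store L1 := 68  bus=[BusUpgr]  L1: P0=I P1=I P2=M P3=I  mem[L1]=19
27. P2: store L1 := 5  bus=[-]  L1: P0=I P1=I P2=M P3=I  mem[L1]=19
28. P0: load  L1  bus=[BusRd,Flush]  L1: P0=S P1=I P2=S P3=I  mem[L1]=5
29. P2: store L0 := 67  bus=[-]  L0: P0=I P1=I P2=M P3=I  mem[L0]=0
30. P1: load  L1  bus=[BusRd]  L1: P0=S P1=S P2=S P3=I  mem[L1]=5

state = I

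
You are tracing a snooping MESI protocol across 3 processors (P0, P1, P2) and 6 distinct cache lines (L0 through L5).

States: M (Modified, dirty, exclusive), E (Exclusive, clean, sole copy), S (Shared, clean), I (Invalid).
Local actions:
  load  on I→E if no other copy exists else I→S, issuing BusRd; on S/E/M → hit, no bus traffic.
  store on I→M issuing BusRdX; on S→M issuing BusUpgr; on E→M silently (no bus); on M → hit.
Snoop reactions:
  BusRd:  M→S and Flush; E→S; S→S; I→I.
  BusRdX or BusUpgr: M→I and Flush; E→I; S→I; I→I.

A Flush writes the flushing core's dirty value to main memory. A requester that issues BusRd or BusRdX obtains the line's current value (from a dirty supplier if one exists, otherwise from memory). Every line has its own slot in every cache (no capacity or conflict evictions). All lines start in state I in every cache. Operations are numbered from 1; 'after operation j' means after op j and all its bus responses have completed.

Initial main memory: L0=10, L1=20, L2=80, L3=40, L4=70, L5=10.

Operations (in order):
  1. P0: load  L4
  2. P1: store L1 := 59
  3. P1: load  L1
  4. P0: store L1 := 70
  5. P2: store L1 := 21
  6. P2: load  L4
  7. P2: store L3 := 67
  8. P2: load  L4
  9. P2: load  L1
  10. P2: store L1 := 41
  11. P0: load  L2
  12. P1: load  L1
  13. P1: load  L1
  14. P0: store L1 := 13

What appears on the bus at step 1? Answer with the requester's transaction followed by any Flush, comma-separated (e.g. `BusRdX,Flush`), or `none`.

[1] P0: load  L4 | P0:E(70), P1:I, P2:I | bus: BusRd
[2] P1: store L1 := 59 | P0:I, P1:M(59), P2:I | bus: BusRdX
[3] P1: load  L1 | P0:I, P1:M(59), P2:I | bus: none
[4] P0: store L1 := 70 | P0:M(70), P1:I, P2:I | bus: BusRdX,Flush
[5] P2: store L1 := 21 | P0:I, P1:I, P2:M(21) | bus: BusRdX,Flush
[6] P2: load  L4 | P0:S(70), P1:I, P2:S(70) | bus: BusRd
[7] P2: store L3 := 67 | P0:I, P1:I, P2:M(67) | bus: BusRdX
[8] P2: load  L4 | P0:S(70), P1:I, P2:S(70) | bus: none
[9] P2: load  L1 | P0:I, P1:I, P2:M(21) | bus: none
[10] P2: store L1 := 41 | P0:I, P1:I, P2:M(41) | bus: none
[11] P0: load  L2 | P0:E(80), P1:I, P2:I | bus: BusRd
[12] P1: load  L1 | P0:I, P1:S(41), P2:S(41) | bus: BusRd,Flush
[13] P1: load  L1 | P0:I, P1:S(41), P2:S(41) | bus: none
[14] P0: store L1 := 13 | P0:M(13), P1:I, P2:I | bus: BusRdX

bus = BusRd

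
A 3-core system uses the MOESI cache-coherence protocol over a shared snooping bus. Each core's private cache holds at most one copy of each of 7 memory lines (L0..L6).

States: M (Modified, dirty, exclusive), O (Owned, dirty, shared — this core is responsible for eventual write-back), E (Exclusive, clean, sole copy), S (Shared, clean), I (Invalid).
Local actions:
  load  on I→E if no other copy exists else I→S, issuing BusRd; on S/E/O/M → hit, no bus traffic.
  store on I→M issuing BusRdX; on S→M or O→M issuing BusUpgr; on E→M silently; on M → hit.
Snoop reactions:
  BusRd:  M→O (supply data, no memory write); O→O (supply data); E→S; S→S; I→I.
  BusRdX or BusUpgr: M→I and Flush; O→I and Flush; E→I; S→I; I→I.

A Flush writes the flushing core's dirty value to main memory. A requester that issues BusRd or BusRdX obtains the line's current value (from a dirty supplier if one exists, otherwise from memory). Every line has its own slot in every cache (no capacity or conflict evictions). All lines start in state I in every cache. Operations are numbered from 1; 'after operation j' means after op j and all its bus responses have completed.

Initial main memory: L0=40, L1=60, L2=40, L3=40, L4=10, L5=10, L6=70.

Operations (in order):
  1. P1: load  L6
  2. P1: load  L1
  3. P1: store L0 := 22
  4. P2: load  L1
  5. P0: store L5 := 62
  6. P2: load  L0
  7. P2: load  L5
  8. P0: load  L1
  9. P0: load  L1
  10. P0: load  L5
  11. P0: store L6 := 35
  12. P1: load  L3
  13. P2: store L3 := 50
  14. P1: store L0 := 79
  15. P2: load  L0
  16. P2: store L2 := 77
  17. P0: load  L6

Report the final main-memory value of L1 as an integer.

step 1: P1: load  L6  ⟶  IEI  (L6)  txn=BusRd  M[L6]=70
step 2: P1: load  L1  ⟶  IEI  (L1)  txn=BusRd  M[L1]=60
step 3: P1: store L0 := 22  ⟶  IMI  (L0)  txn=BusRdX  M[L0]=40
step 4: P2: load  L1  ⟶  ISS  (L1)  txn=BusRd  M[L1]=60
step 5: P0: store L5 := 62  ⟶  MII  (L5)  txn=BusRdX  M[L5]=10
step 6: P2: load  L0  ⟶  IOS  (L0)  txn=BusRd  M[L0]=40
step 7: P2: load  L5  ⟶  OIS  (L5)  txn=BusRd  M[L5]=10
step 8: P0: load  L1  ⟶  SSS  (L1)  txn=BusRd  M[L1]=60
step 9: P0: load  L1  ⟶  SSS  (L1)  txn=∅  M[L1]=60
step 10: P0: load  L5  ⟶  OIS  (L5)  txn=∅  M[L5]=10
step 11: P0: store L6 := 35  ⟶  MII  (L6)  txn=BusRdX  M[L6]=70
step 12: P1: load  L3  ⟶  IEI  (L3)  txn=BusRd  M[L3]=40
step 13: P2: store L3 := 50  ⟶  IIM  (L3)  txn=BusRdX  M[L3]=40
step 14: P1: store L0 := 79  ⟶  IMI  (L0)  txn=BusUpgr  M[L0]=40
step 15: P2: load  L0  ⟶  IOS  (L0)  txn=BusRd  M[L0]=40
step 16: P2: store L2 := 77  ⟶  IIM  (L2)  txn=BusRdX  M[L2]=40
step 17: P0: load  L6  ⟶  MII  (L6)  txn=∅  M[L6]=70

memory[L1] = 60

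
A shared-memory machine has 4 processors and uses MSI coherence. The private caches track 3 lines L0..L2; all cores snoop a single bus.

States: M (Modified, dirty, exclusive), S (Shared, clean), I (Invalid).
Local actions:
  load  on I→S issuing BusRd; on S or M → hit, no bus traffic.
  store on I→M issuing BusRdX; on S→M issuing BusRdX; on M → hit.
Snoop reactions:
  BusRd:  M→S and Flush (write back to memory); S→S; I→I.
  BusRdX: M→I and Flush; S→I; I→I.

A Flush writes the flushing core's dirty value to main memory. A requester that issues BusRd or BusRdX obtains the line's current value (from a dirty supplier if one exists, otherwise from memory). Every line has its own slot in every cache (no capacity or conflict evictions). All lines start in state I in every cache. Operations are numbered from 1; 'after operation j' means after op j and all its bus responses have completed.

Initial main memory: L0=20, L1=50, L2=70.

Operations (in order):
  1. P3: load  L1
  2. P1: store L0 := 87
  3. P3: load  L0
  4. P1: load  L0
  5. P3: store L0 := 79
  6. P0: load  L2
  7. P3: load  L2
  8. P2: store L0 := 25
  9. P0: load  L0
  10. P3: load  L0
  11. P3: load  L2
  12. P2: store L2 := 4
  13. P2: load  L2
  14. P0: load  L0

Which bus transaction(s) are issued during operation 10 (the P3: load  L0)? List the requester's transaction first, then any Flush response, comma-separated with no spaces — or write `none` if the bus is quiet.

bus = BusRd

  op1 P3: load  L1 → I/I/I/S on L1; bus BusRd; mem=50
  op2 P1: store L0 := 87 → I/M/I/I on L0; bus BusRdX; mem=20
  op3 P3: load  L0 → I/S/I/S on L0; bus BusRd Flush; mem=87
  op4 P1: load  L0 → I/S/I/S on L0; bus (none); mem=87
  op5 P3: store L0 := 79 → I/I/I/M on L0; bus BusRdX; mem=87
  op6 P0: load  L2 → S/I/I/I on L2; bus BusRd; mem=70
  op7 P3: load  L2 → S/I/I/S on L2; bus BusRd; mem=70
  op8 P2: store L0 := 25 → I/I/M/I on L0; bus BusRdX Flush; mem=79
  op9 P0: load  L0 → S/I/S/I on L0; bus BusRd Flush; mem=25
  op10 P3: load  L0 → S/I/S/S on L0; bus BusRd; mem=25
  op11 P3: load  L2 → S/I/I/S on L2; bus (none); mem=70
  op12 P2: store L2 := 4 → I/I/M/I on L2; bus BusRdX; mem=70
  op13 P2: load  L2 → I/I/M/I on L2; bus (none); mem=70
  op14 P0: load  L0 → S/I/S/S on L0; bus (none); mem=25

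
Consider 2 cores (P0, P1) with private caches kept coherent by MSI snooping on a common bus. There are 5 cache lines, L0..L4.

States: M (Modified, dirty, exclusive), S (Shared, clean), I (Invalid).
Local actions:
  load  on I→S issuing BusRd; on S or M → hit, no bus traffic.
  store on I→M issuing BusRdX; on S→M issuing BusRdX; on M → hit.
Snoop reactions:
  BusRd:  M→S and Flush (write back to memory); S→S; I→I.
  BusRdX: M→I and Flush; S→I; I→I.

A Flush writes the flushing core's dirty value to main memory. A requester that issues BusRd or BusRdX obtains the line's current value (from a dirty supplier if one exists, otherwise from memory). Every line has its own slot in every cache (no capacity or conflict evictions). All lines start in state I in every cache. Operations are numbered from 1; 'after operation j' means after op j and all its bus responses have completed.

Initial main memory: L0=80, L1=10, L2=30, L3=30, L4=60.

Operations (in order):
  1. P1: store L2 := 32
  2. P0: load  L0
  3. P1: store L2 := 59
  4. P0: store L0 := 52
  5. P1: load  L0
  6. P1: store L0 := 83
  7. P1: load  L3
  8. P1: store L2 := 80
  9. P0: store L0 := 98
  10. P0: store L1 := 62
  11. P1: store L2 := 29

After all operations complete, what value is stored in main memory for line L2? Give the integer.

[1] P1: store L2 := 32 | P0:I, P1:M(32) | bus: BusRdX
[2] P0: load  L0 | P0:S(80), P1:I | bus: BusRd
[3] P1: store L2 := 59 | P0:I, P1:M(59) | bus: none
[4] P0: store L0 := 52 | P0:M(52), P1:I | bus: BusRdX
[5] P1: load  L0 | P0:S(52), P1:S(52) | bus: BusRd,Flush
[6] P1: store L0 := 83 | P0:I, P1:M(83) | bus: BusRdX
[7] P1: load  L3 | P0:I, P1:S(30) | bus: BusRd
[8] P1: store L2 := 80 | P0:I, P1:M(80) | bus: none
[9] P0: store L0 := 98 | P0:M(98), P1:I | bus: BusRdX,Flush
[10] P0: store L1 := 62 | P0:M(62), P1:I | bus: BusRdX
[11] P1: store L2 := 29 | P0:I, P1:M(29) | bus: none

memory[L2] = 30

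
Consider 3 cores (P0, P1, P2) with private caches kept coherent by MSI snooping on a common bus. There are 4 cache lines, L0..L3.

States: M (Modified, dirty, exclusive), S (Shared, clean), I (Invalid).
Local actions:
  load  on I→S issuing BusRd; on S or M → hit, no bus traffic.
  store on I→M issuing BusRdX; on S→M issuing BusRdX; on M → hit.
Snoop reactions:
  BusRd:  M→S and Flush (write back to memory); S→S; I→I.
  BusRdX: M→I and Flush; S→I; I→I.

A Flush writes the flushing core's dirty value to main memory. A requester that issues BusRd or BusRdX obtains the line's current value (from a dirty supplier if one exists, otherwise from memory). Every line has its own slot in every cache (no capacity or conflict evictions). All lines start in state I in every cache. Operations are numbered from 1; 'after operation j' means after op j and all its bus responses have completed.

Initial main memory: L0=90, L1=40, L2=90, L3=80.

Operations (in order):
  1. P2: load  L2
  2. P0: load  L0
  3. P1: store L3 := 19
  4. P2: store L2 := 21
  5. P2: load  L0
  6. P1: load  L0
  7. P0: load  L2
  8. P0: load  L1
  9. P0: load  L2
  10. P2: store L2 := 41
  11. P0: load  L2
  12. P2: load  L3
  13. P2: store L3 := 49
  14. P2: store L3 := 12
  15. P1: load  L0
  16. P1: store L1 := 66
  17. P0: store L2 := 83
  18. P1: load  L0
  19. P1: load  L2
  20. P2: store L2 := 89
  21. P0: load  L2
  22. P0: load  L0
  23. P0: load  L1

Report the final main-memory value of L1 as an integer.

  op1 P2: load  L2 → I/I/S on L2; bus BusRd; mem=90
  op2 P0: load  L0 → S/I/I on L0; bus BusRd; mem=90
  op3 P1: store L3 := 19 → I/M/I on L3; bus BusRdX; mem=80
  op4 P2: store L2 := 21 → I/I/M on L2; bus BusRdX; mem=90
  op5 P2: load  L0 → S/I/S on L0; bus BusRd; mem=90
  op6 P1: load  L0 → S/S/S on L0; bus BusRd; mem=90
  op7 P0: load  L2 → S/I/S on L2; bus BusRd Flush; mem=21
  op8 P0: load  L1 → S/I/I on L1; bus BusRd; mem=40
  op9 P0: load  L2 → S/I/S on L2; bus (none); mem=21
  op10 P2: store L2 := 41 → I/I/M on L2; bus BusRdX; mem=21
  op11 P0: load  L2 → S/I/S on L2; bus BusRd Flush; mem=41
  op12 P2: load  L3 → I/S/S on L3; bus BusRd Flush; mem=19
  op13 P2: store L3 := 49 → I/I/M on L3; bus BusRdX; mem=19
  op14 P2: store L3 := 12 → I/I/M on L3; bus (none); mem=19
  op15 P1: load  L0 → S/S/S on L0; bus (none); mem=90
  op16 P1: store L1 := 66 → I/M/I on L1; bus BusRdX; mem=40
  op17 P0: store L2 := 83 → M/I/I on L2; bus BusRdX; mem=41
  op18 P1: load  L0 → S/S/S on L0; bus (none); mem=90
  op19 P1: load  L2 → S/S/I on L2; bus BusRd Flush; mem=83
  op20 P2: store L2 := 89 → I/I/M on L2; bus BusRdX; mem=83
  op21 P0: load  L2 → S/I/S on L2; bus BusRd Flush; mem=89
  op22 P0: load  L0 → S/S/S on L0; bus (none); mem=90
  op23 P0: load  L1 → S/S/I on L1; bus BusRd Flush; mem=66

memory[L1] = 66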